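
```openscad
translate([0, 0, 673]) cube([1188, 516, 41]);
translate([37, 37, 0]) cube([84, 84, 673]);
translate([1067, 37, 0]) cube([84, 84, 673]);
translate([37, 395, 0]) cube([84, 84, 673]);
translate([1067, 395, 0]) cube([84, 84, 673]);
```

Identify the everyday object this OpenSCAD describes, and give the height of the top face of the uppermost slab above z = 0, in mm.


A table. The table height is 714 mm.

A 1188×516×41 slab sits at z = 673 on four 84 mm square posts — a table. The top surface is at 673 + 41 = 714 mm.


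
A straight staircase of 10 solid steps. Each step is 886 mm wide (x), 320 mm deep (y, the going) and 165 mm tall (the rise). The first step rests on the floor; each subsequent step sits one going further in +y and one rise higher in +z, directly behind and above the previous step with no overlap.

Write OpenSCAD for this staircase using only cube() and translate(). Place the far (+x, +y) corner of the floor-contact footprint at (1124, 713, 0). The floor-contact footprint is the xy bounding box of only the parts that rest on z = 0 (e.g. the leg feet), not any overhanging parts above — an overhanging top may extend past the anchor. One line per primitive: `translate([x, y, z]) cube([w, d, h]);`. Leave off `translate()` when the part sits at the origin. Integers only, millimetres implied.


translate([238, 393, 0]) cube([886, 320, 165]);
translate([238, 713, 165]) cube([886, 320, 165]);
translate([238, 1033, 330]) cube([886, 320, 165]);
translate([238, 1353, 495]) cube([886, 320, 165]);
translate([238, 1673, 660]) cube([886, 320, 165]);
translate([238, 1993, 825]) cube([886, 320, 165]);
translate([238, 2313, 990]) cube([886, 320, 165]);
translate([238, 2633, 1155]) cube([886, 320, 165]);
translate([238, 2953, 1320]) cube([886, 320, 165]);
translate([238, 3273, 1485]) cube([886, 320, 165]);


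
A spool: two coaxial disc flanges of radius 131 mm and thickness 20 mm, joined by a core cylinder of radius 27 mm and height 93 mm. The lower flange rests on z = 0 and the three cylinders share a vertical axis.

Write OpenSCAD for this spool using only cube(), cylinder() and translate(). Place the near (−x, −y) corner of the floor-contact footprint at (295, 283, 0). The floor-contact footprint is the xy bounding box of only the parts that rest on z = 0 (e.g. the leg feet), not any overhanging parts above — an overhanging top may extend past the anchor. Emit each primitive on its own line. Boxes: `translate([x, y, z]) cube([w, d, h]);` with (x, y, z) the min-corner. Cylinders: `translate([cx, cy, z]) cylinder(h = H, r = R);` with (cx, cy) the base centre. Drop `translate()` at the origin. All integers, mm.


translate([426, 414, 0]) cylinder(h = 20, r = 131);
translate([426, 414, 20]) cylinder(h = 93, r = 27);
translate([426, 414, 113]) cylinder(h = 20, r = 131);


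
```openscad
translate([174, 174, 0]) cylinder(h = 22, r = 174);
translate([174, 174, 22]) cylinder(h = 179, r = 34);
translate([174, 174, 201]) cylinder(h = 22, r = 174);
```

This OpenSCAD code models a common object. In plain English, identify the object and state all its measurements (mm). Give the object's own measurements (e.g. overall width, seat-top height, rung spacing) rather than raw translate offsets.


A spool: two coaxial disc flanges of radius 174 mm and thickness 22 mm, joined by a core cylinder of radius 34 mm and height 179 mm. The lower flange rests on z = 0 and the three cylinders share a vertical axis.


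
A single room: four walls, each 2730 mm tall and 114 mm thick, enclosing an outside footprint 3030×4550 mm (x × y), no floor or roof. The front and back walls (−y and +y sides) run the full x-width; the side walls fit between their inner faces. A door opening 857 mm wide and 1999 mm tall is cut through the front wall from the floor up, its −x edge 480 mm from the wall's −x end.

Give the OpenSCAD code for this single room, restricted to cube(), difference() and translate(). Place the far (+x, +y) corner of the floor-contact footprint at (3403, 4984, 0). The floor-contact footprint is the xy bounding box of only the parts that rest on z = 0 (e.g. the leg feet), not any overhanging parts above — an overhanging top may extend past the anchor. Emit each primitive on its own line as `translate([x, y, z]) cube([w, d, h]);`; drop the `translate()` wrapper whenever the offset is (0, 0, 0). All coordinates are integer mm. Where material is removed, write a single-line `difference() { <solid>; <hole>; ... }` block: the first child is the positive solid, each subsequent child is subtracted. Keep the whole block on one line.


difference() { translate([373, 434, 0]) cube([3030, 114, 2730]); translate([853, 434, 0]) cube([857, 114, 1999]); }
translate([373, 4870, 0]) cube([3030, 114, 2730]);
translate([373, 548, 0]) cube([114, 4322, 2730]);
translate([3289, 548, 0]) cube([114, 4322, 2730]);


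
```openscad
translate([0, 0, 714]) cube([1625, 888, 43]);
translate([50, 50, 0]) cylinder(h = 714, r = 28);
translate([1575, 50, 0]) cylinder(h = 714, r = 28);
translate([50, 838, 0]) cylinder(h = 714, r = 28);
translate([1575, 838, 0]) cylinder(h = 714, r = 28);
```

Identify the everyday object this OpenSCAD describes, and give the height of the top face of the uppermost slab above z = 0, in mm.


A table. The table height is 757 mm.

A 1625×888×43 slab sits at z = 714 on four Ø56 mm round legs — a table. The top surface is at 714 + 43 = 757 mm.


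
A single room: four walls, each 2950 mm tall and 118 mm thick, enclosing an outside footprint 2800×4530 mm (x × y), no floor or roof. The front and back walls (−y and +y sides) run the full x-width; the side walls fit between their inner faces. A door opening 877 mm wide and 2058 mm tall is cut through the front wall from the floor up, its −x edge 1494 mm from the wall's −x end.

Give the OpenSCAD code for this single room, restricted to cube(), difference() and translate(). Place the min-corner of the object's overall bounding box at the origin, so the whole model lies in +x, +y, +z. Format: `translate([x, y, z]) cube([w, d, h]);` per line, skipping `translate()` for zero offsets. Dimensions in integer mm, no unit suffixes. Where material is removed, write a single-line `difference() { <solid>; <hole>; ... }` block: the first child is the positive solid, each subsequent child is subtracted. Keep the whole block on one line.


difference() { cube([2800, 118, 2950]); translate([1494, 0, 0]) cube([877, 118, 2058]); }
translate([0, 4412, 0]) cube([2800, 118, 2950]);
translate([0, 118, 0]) cube([118, 4294, 2950]);
translate([2682, 118, 0]) cube([118, 4294, 2950]);


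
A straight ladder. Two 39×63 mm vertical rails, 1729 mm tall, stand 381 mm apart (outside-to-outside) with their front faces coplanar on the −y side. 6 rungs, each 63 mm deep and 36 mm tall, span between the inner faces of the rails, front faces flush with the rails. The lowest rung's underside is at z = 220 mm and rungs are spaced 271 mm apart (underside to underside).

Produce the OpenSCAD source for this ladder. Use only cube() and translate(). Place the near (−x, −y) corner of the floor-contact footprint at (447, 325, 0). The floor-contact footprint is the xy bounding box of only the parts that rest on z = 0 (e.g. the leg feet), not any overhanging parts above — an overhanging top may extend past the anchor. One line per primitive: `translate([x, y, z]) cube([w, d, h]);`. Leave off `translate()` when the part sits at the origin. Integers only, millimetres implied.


translate([447, 325, 0]) cube([39, 63, 1729]);
translate([789, 325, 0]) cube([39, 63, 1729]);
translate([486, 325, 220]) cube([303, 63, 36]);
translate([486, 325, 491]) cube([303, 63, 36]);
translate([486, 325, 762]) cube([303, 63, 36]);
translate([486, 325, 1033]) cube([303, 63, 36]);
translate([486, 325, 1304]) cube([303, 63, 36]);
translate([486, 325, 1575]) cube([303, 63, 36]);


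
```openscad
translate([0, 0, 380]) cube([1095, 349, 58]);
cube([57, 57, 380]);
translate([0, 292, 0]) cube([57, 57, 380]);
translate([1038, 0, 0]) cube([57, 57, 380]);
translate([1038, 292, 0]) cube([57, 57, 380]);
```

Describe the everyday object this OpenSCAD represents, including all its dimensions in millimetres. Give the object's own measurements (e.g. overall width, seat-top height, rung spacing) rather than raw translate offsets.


A long wooden bench with a 1095 mm (x) × 349 mm (y) seat, 58 mm thick, its top surface 438 mm above the floor. Four 57 mm square legs at the seat corners, flush with the edges, run from z = 0 to the seat underside.


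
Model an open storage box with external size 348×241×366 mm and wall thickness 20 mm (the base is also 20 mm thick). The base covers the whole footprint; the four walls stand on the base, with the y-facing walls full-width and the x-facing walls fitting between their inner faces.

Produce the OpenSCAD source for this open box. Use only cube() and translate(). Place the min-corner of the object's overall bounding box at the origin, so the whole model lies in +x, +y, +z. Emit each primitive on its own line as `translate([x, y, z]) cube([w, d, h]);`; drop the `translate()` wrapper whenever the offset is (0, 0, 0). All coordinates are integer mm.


cube([348, 241, 20]);
translate([0, 0, 20]) cube([348, 20, 346]);
translate([0, 221, 20]) cube([348, 20, 346]);
translate([0, 20, 20]) cube([20, 201, 346]);
translate([328, 20, 20]) cube([20, 201, 346]);


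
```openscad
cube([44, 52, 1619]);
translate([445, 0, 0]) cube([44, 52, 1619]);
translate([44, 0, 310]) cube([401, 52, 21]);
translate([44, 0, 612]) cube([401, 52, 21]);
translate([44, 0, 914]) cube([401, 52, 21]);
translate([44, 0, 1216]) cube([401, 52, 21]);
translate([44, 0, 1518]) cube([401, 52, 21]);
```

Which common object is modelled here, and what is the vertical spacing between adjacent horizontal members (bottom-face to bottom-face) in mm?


A ladder. The rung spacing is 302 mm.

Two tall 44×52 posts with 5 short bars between them — a ladder. Adjacent rungs sit at z = 310 and z = 612, so the spacing is 612 − 310 = 302 mm.


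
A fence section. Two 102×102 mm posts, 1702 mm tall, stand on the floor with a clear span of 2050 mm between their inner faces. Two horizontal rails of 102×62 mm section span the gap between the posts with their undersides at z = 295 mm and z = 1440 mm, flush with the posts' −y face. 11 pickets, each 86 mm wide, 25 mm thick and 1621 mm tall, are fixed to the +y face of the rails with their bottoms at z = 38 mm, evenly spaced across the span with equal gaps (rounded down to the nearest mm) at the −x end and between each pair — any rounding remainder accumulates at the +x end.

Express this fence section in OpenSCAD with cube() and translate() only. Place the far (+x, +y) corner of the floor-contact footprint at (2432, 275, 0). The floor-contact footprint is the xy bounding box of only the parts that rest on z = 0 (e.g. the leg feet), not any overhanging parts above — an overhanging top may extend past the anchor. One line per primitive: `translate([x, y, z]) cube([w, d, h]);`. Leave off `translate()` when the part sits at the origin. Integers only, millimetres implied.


translate([178, 173, 0]) cube([102, 102, 1702]);
translate([2330, 173, 0]) cube([102, 102, 1702]);
translate([280, 173, 295]) cube([2050, 102, 62]);
translate([280, 173, 1440]) cube([2050, 102, 62]);
translate([372, 275, 38]) cube([86, 25, 1621]);
translate([550, 275, 38]) cube([86, 25, 1621]);
translate([728, 275, 38]) cube([86, 25, 1621]);
translate([906, 275, 38]) cube([86, 25, 1621]);
translate([1084, 275, 38]) cube([86, 25, 1621]);
translate([1262, 275, 38]) cube([86, 25, 1621]);
translate([1440, 275, 38]) cube([86, 25, 1621]);
translate([1618, 275, 38]) cube([86, 25, 1621]);
translate([1796, 275, 38]) cube([86, 25, 1621]);
translate([1974, 275, 38]) cube([86, 25, 1621]);
translate([2152, 275, 38]) cube([86, 25, 1621]);


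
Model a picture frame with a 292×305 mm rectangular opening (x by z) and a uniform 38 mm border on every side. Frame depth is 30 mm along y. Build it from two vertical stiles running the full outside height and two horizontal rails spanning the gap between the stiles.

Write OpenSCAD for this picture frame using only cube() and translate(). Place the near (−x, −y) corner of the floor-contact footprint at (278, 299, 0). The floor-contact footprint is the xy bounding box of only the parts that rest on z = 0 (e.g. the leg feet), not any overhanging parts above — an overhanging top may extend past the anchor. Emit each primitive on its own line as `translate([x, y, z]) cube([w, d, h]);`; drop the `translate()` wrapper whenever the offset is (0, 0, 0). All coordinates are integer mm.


translate([278, 299, 0]) cube([38, 30, 381]);
translate([608, 299, 0]) cube([38, 30, 381]);
translate([316, 299, 0]) cube([292, 30, 38]);
translate([316, 299, 343]) cube([292, 30, 38]);


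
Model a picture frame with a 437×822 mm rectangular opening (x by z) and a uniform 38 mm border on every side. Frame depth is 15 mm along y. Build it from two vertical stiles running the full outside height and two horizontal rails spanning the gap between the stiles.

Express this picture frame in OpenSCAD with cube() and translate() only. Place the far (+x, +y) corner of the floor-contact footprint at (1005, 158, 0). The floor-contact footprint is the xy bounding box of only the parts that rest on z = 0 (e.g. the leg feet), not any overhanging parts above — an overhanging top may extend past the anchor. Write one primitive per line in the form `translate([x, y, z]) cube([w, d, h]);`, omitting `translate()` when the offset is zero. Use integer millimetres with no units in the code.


translate([492, 143, 0]) cube([38, 15, 898]);
translate([967, 143, 0]) cube([38, 15, 898]);
translate([530, 143, 0]) cube([437, 15, 38]);
translate([530, 143, 860]) cube([437, 15, 38]);


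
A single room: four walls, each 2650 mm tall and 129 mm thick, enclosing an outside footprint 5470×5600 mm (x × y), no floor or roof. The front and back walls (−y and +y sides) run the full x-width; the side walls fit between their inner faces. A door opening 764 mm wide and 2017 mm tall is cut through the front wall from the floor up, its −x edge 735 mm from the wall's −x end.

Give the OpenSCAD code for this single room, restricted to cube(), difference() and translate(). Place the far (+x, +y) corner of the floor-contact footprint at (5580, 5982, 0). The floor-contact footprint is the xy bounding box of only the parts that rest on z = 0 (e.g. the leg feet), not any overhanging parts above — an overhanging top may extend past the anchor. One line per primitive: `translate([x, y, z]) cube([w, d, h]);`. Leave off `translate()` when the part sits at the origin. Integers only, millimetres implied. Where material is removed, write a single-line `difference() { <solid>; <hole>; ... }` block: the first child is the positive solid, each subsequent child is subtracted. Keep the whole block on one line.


difference() { translate([110, 382, 0]) cube([5470, 129, 2650]); translate([845, 382, 0]) cube([764, 129, 2017]); }
translate([110, 5853, 0]) cube([5470, 129, 2650]);
translate([110, 511, 0]) cube([129, 5342, 2650]);
translate([5451, 511, 0]) cube([129, 5342, 2650]);


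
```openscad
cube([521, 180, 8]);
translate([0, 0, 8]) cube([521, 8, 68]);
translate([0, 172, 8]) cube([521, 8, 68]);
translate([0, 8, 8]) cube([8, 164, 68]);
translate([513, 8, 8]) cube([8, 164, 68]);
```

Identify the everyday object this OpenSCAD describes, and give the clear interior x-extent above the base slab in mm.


An open box. The internal width is 505 mm.

A 521×180 base slab with four walls standing on it — an open box. The base is 521 mm wide and the walls are 8 mm thick, so the internal width is 521 − 2 × 8 = 505 mm.


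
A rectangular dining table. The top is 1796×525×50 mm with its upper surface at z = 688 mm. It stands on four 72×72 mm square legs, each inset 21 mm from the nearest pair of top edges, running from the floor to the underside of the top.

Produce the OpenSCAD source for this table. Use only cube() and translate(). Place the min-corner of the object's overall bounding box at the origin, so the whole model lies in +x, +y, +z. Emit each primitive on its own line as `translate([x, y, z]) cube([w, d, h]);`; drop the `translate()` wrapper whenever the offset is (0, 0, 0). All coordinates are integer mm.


translate([0, 0, 638]) cube([1796, 525, 50]);
translate([21, 21, 0]) cube([72, 72, 638]);
translate([1703, 21, 0]) cube([72, 72, 638]);
translate([21, 432, 0]) cube([72, 72, 638]);
translate([1703, 432, 0]) cube([72, 72, 638]);


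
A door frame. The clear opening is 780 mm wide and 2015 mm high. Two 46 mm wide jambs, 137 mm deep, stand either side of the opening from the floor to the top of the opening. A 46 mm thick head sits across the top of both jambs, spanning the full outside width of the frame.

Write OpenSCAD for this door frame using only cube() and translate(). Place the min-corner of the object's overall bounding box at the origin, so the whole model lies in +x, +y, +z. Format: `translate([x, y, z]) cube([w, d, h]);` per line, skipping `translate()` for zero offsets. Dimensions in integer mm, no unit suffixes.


cube([46, 137, 2015]);
translate([826, 0, 0]) cube([46, 137, 2015]);
translate([0, 0, 2015]) cube([872, 137, 46]);


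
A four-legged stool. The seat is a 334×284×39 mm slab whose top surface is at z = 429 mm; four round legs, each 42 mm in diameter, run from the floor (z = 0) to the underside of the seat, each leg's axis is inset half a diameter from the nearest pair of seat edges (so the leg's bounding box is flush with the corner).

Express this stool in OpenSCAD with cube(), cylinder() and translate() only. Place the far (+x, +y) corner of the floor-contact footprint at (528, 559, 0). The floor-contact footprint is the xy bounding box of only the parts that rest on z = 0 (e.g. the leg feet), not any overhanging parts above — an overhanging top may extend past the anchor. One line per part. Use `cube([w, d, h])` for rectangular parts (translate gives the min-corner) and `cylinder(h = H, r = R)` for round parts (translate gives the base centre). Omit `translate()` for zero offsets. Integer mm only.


translate([194, 275, 390]) cube([334, 284, 39]);
translate([215, 296, 0]) cylinder(h = 390, r = 21);
translate([507, 296, 0]) cylinder(h = 390, r = 21);
translate([215, 538, 0]) cylinder(h = 390, r = 21);
translate([507, 538, 0]) cylinder(h = 390, r = 21);


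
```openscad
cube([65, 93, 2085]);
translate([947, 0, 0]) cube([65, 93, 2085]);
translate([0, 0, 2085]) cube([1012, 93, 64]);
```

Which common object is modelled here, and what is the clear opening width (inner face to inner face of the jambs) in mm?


A door frame. The clear opening width is 882 mm.

Two 2085 mm tall posts with a header on top — a door frame. The left jamb is 65 mm wide at x = 0; the right jamb starts at x = 947. The clear opening is 947 − 65 = 882 mm.


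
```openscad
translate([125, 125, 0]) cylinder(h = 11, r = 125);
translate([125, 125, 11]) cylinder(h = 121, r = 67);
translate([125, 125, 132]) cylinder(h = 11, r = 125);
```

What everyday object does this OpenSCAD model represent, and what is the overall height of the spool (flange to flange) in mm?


A spool. The overall height is 143 mm.

Three coaxial cylinders, large–small–large — a spool. Two 11 mm flanges and a 121 mm core give 11 + 121 + 11 = 143 mm.


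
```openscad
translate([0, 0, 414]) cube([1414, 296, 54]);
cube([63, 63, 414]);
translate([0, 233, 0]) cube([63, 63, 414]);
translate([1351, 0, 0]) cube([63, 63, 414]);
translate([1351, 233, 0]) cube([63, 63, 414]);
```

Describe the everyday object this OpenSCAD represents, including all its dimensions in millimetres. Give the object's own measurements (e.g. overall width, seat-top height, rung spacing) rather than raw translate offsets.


A bench: a 1414×296 mm seat slab, 54 mm thick, top at z = 468 mm, on four 63×63 mm square legs flush with the seat corners and standing on z = 0.


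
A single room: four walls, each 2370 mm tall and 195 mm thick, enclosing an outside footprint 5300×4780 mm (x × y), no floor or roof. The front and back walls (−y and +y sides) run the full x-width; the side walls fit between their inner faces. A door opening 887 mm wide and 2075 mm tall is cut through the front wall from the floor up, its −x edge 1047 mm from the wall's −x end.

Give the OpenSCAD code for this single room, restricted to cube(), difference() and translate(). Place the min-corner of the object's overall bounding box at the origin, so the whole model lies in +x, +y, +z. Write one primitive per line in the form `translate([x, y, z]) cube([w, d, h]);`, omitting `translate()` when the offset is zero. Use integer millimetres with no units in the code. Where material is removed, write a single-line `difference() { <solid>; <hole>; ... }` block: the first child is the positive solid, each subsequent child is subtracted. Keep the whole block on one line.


difference() { cube([5300, 195, 2370]); translate([1047, 0, 0]) cube([887, 195, 2075]); }
translate([0, 4585, 0]) cube([5300, 195, 2370]);
translate([0, 195, 0]) cube([195, 4390, 2370]);
translate([5105, 195, 0]) cube([195, 4390, 2370]);


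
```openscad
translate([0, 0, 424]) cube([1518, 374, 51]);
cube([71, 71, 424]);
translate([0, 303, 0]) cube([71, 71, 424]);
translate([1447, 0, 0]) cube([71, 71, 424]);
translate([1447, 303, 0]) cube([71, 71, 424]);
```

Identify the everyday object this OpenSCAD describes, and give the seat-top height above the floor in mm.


A bench. The seat-top height is 475 mm.

A long slab on four corner posts — a bench. The slab sits at z = 424 with thickness 51, so the top is 424 + 51 = 475 mm.


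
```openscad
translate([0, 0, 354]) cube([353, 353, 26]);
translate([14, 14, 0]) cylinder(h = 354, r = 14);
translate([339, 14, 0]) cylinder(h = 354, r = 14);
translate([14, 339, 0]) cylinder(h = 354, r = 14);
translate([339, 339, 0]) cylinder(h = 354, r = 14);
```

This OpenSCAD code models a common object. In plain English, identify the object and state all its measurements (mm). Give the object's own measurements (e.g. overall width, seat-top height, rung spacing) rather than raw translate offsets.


A four-legged stool. The seat is a 353×353×26 mm slab whose top surface is at z = 380 mm; four round legs, each 28 mm in diameter, run from the floor (z = 0) to the underside of the seat, each leg's axis is inset half a diameter from the nearest pair of seat edges (so the leg's bounding box is flush with the corner).


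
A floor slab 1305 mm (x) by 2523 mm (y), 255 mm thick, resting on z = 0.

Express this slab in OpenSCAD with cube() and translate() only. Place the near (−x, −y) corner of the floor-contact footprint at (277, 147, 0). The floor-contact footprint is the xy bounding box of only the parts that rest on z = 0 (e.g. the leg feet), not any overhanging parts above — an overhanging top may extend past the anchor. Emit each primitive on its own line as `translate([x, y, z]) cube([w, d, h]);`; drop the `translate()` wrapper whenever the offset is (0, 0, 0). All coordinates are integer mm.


translate([277, 147, 0]) cube([1305, 2523, 255]);


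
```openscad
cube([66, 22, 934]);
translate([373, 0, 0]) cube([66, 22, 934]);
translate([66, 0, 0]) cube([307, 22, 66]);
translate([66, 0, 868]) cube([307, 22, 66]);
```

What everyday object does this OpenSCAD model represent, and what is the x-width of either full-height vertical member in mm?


A picture frame. The border width is 66 mm.

Four thin pieces enclosing a rectangular opening — a picture frame. The two full-height stiles are 934 mm tall; the top rail sits at z = 868 and is 66 mm tall, so the border above the opening is 934 − 868 = 66 mm, matching the stile x-width.


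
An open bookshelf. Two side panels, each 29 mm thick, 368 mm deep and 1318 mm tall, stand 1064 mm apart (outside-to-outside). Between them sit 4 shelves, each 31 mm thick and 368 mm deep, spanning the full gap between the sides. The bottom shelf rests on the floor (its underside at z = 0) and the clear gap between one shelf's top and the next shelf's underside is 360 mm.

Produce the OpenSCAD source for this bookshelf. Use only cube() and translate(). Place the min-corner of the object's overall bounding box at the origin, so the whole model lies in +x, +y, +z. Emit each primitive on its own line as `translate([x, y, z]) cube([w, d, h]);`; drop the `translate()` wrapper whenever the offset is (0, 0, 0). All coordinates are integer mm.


cube([29, 368, 1318]);
translate([1035, 0, 0]) cube([29, 368, 1318]);
translate([29, 0, 0]) cube([1006, 368, 31]);
translate([29, 0, 391]) cube([1006, 368, 31]);
translate([29, 0, 782]) cube([1006, 368, 31]);
translate([29, 0, 1173]) cube([1006, 368, 31]);


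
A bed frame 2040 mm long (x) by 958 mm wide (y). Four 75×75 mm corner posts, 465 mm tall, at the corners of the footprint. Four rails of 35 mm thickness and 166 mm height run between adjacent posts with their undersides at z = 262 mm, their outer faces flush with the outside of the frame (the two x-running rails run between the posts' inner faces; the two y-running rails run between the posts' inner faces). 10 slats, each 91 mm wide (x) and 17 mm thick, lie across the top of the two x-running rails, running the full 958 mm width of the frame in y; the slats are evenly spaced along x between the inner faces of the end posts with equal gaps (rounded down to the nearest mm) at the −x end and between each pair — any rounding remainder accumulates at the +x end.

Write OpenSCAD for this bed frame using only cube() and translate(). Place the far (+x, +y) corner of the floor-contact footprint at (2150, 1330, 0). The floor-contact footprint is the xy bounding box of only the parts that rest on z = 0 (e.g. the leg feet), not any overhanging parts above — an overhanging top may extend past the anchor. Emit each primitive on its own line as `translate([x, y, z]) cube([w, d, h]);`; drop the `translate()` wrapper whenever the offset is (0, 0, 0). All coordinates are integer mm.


// slat z = rail_z + rail_h = 262 + 166 = 428
// slat gap = ⌊(1890 − 10·91) / 11⌋ = 89
translate([110, 372, 0]) cube([75, 75, 465]);
translate([110, 1255, 0]) cube([75, 75, 465]);
translate([2075, 372, 0]) cube([75, 75, 465]);
translate([2075, 1255, 0]) cube([75, 75, 465]);
translate([185, 372, 262]) cube([1890, 35, 166]);
translate([185, 1295, 262]) cube([1890, 35, 166]);
translate([110, 447, 262]) cube([35, 808, 166]);
translate([2115, 447, 262]) cube([35, 808, 166]);
translate([274, 372, 428]) cube([91, 958, 17]);
translate([454, 372, 428]) cube([91, 958, 17]);
translate([634, 372, 428]) cube([91, 958, 17]);
translate([814, 372, 428]) cube([91, 958, 17]);
translate([994, 372, 428]) cube([91, 958, 17]);
translate([1174, 372, 428]) cube([91, 958, 17]);
translate([1354, 372, 428]) cube([91, 958, 17]);
translate([1534, 372, 428]) cube([91, 958, 17]);
translate([1714, 372, 428]) cube([91, 958, 17]);
translate([1894, 372, 428]) cube([91, 958, 17]);


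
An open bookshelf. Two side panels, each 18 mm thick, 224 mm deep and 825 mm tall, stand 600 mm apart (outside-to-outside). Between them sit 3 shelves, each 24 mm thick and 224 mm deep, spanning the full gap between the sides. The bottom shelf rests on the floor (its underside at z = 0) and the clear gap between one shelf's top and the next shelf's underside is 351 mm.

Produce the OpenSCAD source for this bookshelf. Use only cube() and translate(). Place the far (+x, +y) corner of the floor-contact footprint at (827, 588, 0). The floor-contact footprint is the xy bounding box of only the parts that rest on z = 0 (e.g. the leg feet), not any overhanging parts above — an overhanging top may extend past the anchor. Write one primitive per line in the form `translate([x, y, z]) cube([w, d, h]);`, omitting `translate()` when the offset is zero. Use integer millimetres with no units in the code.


translate([227, 364, 0]) cube([18, 224, 825]);
translate([809, 364, 0]) cube([18, 224, 825]);
translate([245, 364, 0]) cube([564, 224, 24]);
translate([245, 364, 375]) cube([564, 224, 24]);
translate([245, 364, 750]) cube([564, 224, 24]);


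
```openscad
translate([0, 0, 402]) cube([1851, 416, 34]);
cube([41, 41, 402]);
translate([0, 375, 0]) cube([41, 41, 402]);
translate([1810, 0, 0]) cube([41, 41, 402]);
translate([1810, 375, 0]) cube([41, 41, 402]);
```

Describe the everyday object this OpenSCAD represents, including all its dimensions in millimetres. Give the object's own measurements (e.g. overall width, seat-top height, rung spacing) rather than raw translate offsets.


A long wooden bench with a 1851 mm (x) × 416 mm (y) seat, 34 mm thick, its top surface 436 mm above the floor. Four 41 mm square legs at the seat corners, flush with the edges, run from z = 0 to the seat underside.


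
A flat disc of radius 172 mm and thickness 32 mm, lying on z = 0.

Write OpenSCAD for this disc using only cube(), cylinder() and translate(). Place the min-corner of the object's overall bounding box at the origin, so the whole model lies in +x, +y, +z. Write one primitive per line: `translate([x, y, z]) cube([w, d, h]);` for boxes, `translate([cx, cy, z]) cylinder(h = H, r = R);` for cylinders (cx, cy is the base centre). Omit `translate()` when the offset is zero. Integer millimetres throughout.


translate([172, 172, 0]) cylinder(h = 32, r = 172);


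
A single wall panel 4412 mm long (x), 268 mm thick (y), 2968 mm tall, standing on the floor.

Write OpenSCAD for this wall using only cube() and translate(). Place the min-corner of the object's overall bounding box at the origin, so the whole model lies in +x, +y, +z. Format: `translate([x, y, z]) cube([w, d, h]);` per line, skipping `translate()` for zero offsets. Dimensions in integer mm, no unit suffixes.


cube([4412, 268, 2968]);


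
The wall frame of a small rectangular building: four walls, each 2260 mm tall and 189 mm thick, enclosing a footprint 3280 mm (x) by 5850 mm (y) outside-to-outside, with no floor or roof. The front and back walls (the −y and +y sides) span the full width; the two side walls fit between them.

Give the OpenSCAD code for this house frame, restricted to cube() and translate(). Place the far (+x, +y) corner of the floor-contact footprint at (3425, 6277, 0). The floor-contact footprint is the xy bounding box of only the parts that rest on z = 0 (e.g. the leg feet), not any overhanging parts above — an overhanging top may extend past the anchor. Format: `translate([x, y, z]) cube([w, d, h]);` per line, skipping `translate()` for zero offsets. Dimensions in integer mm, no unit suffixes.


translate([145, 427, 0]) cube([3280, 189, 2260]);
translate([145, 6088, 0]) cube([3280, 189, 2260]);
translate([145, 616, 0]) cube([189, 5472, 2260]);
translate([3236, 616, 0]) cube([189, 5472, 2260]);


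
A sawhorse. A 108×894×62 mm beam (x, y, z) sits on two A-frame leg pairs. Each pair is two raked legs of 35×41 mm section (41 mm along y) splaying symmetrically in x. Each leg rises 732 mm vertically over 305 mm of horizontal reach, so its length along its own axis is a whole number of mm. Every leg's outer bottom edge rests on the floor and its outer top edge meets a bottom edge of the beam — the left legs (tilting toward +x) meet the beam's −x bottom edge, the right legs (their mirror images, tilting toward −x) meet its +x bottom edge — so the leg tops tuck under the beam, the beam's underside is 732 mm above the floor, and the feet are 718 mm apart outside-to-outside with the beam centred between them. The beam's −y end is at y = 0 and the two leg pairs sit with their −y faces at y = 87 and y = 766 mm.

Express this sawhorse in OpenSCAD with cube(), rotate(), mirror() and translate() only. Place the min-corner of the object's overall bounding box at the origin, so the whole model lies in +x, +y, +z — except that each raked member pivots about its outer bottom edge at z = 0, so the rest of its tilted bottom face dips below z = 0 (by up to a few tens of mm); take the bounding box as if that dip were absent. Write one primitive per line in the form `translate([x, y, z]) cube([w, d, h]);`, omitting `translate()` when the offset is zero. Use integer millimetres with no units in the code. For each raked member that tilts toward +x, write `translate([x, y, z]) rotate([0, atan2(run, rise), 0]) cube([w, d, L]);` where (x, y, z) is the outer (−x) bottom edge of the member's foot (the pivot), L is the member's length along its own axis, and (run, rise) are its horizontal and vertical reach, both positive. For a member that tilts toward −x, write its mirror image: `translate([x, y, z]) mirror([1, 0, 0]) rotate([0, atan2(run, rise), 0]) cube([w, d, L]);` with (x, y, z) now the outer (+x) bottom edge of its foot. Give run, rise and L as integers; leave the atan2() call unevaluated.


translate([305, 0, 732]) cube([108, 894, 62]);
translate([0, 87, 0]) rotate([0, atan2(305, 732), 0]) cube([35, 41, 793]);
translate([718, 87, 0]) mirror([1, 0, 0]) rotate([0, atan2(305, 732), 0]) cube([35, 41, 793]);
translate([0, 766, 0]) rotate([0, atan2(305, 732), 0]) cube([35, 41, 793]);
translate([718, 766, 0]) mirror([1, 0, 0]) rotate([0, atan2(305, 732), 0]) cube([35, 41, 793]);


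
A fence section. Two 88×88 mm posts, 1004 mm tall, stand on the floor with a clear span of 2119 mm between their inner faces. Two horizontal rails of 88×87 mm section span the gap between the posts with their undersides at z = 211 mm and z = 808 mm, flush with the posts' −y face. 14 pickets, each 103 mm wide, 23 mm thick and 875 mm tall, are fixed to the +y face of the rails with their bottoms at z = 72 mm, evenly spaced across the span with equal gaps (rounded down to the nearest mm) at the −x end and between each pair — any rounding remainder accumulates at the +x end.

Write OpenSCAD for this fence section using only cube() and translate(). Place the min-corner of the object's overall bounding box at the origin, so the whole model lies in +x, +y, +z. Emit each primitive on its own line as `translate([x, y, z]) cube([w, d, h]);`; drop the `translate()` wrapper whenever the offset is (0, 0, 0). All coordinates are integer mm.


cube([88, 88, 1004]);
translate([2207, 0, 0]) cube([88, 88, 1004]);
translate([88, 0, 211]) cube([2119, 88, 87]);
translate([88, 0, 808]) cube([2119, 88, 87]);
translate([133, 88, 72]) cube([103, 23, 875]);
translate([281, 88, 72]) cube([103, 23, 875]);
translate([429, 88, 72]) cube([103, 23, 875]);
translate([577, 88, 72]) cube([103, 23, 875]);
translate([725, 88, 72]) cube([103, 23, 875]);
translate([873, 88, 72]) cube([103, 23, 875]);
translate([1021, 88, 72]) cube([103, 23, 875]);
translate([1169, 88, 72]) cube([103, 23, 875]);
translate([1317, 88, 72]) cube([103, 23, 875]);
translate([1465, 88, 72]) cube([103, 23, 875]);
translate([1613, 88, 72]) cube([103, 23, 875]);
translate([1761, 88, 72]) cube([103, 23, 875]);
translate([1909, 88, 72]) cube([103, 23, 875]);
translate([2057, 88, 72]) cube([103, 23, 875]);


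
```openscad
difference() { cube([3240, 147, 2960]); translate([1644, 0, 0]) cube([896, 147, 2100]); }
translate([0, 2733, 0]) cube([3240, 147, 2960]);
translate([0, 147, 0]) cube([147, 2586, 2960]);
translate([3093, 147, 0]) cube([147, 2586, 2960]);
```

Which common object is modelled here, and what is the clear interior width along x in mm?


A single room. The interior width is 2946 mm.

Four walls enclosing a rectangle with a door in the front wall — a room. Outside width 3240 minus two 147 mm walls gives 2946 mm.


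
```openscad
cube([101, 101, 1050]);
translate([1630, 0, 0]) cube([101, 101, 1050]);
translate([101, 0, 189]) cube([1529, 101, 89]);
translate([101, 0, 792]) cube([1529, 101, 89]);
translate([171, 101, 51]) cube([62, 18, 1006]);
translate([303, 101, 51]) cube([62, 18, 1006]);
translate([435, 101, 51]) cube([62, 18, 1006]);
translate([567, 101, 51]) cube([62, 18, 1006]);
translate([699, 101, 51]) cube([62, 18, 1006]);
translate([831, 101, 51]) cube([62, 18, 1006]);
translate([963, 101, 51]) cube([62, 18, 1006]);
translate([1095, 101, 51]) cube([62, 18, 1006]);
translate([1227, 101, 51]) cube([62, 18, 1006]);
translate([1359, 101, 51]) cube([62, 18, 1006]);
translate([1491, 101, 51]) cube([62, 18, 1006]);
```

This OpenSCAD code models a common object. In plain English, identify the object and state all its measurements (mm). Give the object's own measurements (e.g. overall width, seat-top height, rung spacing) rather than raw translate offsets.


A fence section. Two 101×101 mm posts, 1050 mm tall, stand on the floor with a clear span of 1529 mm between their inner faces. Two horizontal rails of 101×89 mm section span the gap between the posts with their undersides at z = 189 mm and z = 792 mm, flush with the posts' −y face. 11 pickets, each 62 mm wide, 18 mm thick and 1006 mm tall, are fixed to the +y face of the rails with their bottoms at z = 51 mm, spaced across the span with a 70 mm gap after the −x post and between neighbouring pickets, with 77 mm left before the +x post.


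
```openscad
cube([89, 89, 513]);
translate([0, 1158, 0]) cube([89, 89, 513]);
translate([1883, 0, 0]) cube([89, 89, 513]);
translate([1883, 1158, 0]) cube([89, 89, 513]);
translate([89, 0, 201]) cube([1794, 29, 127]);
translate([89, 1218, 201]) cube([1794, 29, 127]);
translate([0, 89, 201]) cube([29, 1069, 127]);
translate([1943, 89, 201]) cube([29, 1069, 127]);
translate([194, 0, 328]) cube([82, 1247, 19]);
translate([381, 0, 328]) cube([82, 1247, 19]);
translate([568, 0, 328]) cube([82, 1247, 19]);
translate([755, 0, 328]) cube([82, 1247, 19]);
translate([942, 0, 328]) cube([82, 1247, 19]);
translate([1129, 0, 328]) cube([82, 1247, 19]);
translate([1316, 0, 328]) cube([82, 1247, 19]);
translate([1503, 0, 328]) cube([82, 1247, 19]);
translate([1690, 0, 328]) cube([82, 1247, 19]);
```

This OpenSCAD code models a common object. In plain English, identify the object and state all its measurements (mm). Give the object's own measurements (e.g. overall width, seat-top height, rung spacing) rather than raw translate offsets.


A bed frame 1972 mm long (x) by 1247 mm wide (y). Four 89×89 mm corner posts, 513 mm tall, at the corners of the footprint. Four rails of 29 mm thickness and 127 mm height run between adjacent posts with their undersides at z = 201 mm, their outer faces flush with the outside of the frame (the two x-running rails run between the posts' inner faces; the two y-running rails run between the posts' inner faces). 9 slats, each 82 mm wide (x) and 19 mm thick, lie across the top of the two x-running rails, running the full 1247 mm width of the frame in y; along x they sit between the end posts with a 105 mm gap after the −x posts and between neighbouring slats, leaving 111 mm before the +x posts.


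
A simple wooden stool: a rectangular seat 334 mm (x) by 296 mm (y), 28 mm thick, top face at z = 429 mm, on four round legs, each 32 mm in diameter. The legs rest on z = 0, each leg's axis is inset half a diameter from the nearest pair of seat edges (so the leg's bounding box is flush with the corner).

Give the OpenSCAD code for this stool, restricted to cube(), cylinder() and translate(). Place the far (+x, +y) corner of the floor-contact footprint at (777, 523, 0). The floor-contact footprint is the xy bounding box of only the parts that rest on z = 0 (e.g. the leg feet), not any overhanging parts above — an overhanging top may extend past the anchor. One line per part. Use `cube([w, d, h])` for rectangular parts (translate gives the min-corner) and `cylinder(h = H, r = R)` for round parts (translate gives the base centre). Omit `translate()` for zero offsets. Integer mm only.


translate([443, 227, 401]) cube([334, 296, 28]);
translate([459, 243, 0]) cylinder(h = 401, r = 16);
translate([761, 243, 0]) cylinder(h = 401, r = 16);
translate([459, 507, 0]) cylinder(h = 401, r = 16);
translate([761, 507, 0]) cylinder(h = 401, r = 16);


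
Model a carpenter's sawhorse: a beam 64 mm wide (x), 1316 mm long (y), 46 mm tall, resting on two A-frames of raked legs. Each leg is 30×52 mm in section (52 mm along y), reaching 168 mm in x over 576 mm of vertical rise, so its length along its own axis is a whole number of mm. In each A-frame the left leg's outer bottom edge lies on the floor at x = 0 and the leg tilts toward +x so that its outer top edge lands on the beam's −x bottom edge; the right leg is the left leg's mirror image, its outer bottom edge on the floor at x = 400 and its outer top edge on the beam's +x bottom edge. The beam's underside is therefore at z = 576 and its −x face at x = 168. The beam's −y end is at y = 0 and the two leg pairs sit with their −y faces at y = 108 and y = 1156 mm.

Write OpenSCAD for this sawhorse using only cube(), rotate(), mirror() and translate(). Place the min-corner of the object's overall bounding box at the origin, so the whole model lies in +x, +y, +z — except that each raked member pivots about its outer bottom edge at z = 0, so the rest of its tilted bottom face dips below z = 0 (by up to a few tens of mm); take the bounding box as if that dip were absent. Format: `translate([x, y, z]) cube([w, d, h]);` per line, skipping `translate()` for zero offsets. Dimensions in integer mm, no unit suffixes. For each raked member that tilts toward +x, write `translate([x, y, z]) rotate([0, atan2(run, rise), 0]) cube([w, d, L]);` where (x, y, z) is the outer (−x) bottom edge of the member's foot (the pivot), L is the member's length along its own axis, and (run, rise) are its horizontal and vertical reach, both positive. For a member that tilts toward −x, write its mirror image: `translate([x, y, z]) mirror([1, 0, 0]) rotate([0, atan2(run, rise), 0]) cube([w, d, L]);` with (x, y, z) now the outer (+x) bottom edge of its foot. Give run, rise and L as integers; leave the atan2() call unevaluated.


translate([168, 0, 576]) cube([64, 1316, 46]);
translate([0, 108, 0]) rotate([0, atan2(168, 576), 0]) cube([30, 52, 600]);
translate([400, 108, 0]) mirror([1, 0, 0]) rotate([0, atan2(168, 576), 0]) cube([30, 52, 600]);
translate([0, 1156, 0]) rotate([0, atan2(168, 576), 0]) cube([30, 52, 600]);
translate([400, 1156, 0]) mirror([1, 0, 0]) rotate([0, atan2(168, 576), 0]) cube([30, 52, 600]);
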